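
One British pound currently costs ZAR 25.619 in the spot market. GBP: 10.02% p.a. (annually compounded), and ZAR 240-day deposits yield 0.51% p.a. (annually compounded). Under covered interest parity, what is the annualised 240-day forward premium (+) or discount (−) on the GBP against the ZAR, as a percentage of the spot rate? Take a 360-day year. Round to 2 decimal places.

T = 240/360 years.
CIP forward (ZAR per GBP) = 25.619 × 1.0033971/1.0657314 = 24.120553.
Annualised premium = (F − S)/S × (1/T) = (24.120553 − 25.619)/25.619 ÷ (240/360) = -8.77%.

-8.77%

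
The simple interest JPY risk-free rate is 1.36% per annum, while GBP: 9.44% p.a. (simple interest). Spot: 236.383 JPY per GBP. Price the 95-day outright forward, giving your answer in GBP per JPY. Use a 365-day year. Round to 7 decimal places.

T = 95/365 years.
JPY growth factor: 1 + 0.0136×95/365 = 1.0035397.
GBP accumulates by 1 + 0.0944×95/365 = 1.0245699.
Forward (JPY per GBP) = 236.383 × 1.0035397 / 1.0245699 = 231.5310.
Invert for GBP per JPY: 1 / 231.5310 = 0.0043191.

0.0043191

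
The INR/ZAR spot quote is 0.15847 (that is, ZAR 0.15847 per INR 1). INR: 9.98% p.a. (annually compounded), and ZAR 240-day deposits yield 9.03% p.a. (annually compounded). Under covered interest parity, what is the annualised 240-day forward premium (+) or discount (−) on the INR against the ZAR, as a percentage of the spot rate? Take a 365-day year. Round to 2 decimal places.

T = 240/365 years.
CIP forward (ZAR per INR) = 0.15847 × 1.0584925/1.0645478 = 0.15756860.
Annualised premium = (F − S)/S × (1/T) = (0.15756860 − 0.15847)/0.15847 ÷ (240/365) = -0.87%.

-0.87%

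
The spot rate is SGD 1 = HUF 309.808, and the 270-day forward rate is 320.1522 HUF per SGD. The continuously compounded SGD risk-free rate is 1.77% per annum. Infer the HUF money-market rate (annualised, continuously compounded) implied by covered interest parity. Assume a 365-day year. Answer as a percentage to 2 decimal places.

T = 270/365 years.
F/S = 320.1522/309.808 = 1.0333891 = (growth of HUF) / (growth of SGD).
SGD growth factor: e^(0.0177×270/365) = 1.0131792.
So the HUF growth factor = 1.0470083.
r = ln(1.0470083)/(270/365) = 0.062100 → 6.21%.

6.21%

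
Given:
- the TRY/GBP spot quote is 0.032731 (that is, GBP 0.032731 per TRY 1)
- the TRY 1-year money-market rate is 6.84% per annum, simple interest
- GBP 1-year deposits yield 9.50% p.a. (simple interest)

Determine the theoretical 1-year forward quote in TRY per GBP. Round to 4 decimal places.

T = 1 year.
GBP growth factor: 1 + 0.0950×1 = 1.095000.
TRY growth factor: 1 + 0.0684×1 = 1.068400.
So F = 0.032731 × 1.095000 / 1.068400 = 0.033545905 (GBP/TRY).
Invert for TRY per GBP: 1 / 0.033545905 = 29.8099.

29.8099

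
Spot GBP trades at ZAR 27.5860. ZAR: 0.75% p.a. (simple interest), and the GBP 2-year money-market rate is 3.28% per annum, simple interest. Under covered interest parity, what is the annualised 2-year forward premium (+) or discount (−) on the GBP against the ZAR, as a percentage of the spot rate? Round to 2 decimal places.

T = 2 years.
No-arbitrage forward: 27.586 × 1.015000 / 1.065600 = 26.2760792 ZAR/GBP.
Annualised premium = (F − S)/S × (1/T) = (26.2760792 − 27.586)/27.586 ÷ 2 = -2.37%.

-2.37%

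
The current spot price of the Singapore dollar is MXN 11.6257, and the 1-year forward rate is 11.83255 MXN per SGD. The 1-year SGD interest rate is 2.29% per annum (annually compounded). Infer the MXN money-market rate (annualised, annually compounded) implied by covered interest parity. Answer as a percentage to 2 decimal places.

4.11%

T = 1 year.
F/S = 11.83255/11.6257 = 1.0177925 = (growth of MXN) / (growth of SGD).
SGD growth factor: (1 + 0.0229)^1 = 1.022900.
So the MXN growth factor = 1.0410999.
Annualise: 1.0410999^(1/1) − 1 = 0.041100 = 4.11%.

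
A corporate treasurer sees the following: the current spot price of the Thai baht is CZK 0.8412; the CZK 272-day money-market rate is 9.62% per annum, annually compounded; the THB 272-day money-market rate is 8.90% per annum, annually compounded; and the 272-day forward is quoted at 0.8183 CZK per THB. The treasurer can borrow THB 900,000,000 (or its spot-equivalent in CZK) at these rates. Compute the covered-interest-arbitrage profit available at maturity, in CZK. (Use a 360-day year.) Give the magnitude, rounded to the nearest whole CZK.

T = 272/360 years.
Invest the THB and cover forward: 900,000,000 × 1.06653870381 × 0.8183 = CZK 785,473,759.19.
Convert at spot and invest in CZK: 900,000,000 × 0.8412 × 1.07186220693 = CZK 811,485,439.62.
The quoted forward undervalues THB, so borrow THB, convert to CZK at spot, deposit the CZK at 9.62%, and buy THB forward at 0.8183 to cover the loan.
Arbitrage profit = |785,473,759.19 − 811,485,439.62| = CZK 26,011,680.

CZK 26,011,680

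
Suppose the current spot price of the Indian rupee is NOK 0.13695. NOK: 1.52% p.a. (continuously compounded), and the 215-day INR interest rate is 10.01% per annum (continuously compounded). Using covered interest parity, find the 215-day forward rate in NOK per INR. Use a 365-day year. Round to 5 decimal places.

T = 215/365 years.
NOK growth factor: e^(0.0152×215/365) = 1.0089936.
Growth of 1 INR over T: e^(0.1001×215/365) = 1.060736.
Forward (NOK per INR) = 0.13695 × 1.0089936 / 1.060736 = 0.1302696.

0.13027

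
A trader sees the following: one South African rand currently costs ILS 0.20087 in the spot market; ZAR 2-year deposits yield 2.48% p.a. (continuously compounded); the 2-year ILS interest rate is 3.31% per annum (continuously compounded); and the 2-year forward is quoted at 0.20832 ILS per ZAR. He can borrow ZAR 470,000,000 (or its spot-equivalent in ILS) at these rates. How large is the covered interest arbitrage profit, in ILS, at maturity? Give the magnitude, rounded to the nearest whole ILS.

T = 2 years.
Invest the ZAR and cover forward: 470,000,000 × 1.050850672 × 0.20832 = ILS 102,889,209.64.
Convert at spot and invest in ILS: 470,000,000 × 0.20087 × 1.0684403839 = ILS 100,870,281.36.
The quoted forward overvalues ZAR, so borrow ILS, buy ZAR at spot, deposit the ZAR at 2.48%, and sell the proceeds forward at 0.20832.
The gap between the two covered legs is ILS 2,018,928.

ILS 2,018,928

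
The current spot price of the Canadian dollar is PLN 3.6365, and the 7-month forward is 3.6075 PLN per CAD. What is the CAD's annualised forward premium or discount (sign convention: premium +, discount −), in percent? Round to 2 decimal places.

-1.37%

T = 7/12 years.
CAD trades forward at -0.79747% vs spot over the period.
Annualise by dividing by T: -0.0079747 / (7/12) = -0.013671 → -1.37%.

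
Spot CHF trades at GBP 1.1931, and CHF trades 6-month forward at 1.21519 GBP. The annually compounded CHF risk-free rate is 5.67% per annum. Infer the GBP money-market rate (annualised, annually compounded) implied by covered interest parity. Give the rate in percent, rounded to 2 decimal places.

9.62%

T = 6/12 years.
F/S = 1.21519/1.1931 = 1.0185148 = (growth of GBP) / (growth of CHF).
The CHF side grows by (1 + 0.0567)^(6/12) = 1.0279591.
Hence g_GBP = 1.0469916.
r = 1.0469916^(12/6) − 1 = 0.096191 → 9.62%.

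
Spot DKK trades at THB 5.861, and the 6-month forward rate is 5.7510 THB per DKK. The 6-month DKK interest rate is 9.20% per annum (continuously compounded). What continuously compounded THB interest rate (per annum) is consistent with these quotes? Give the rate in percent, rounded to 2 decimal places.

5.41%

T = 6/12 years.
By CIP, F/S equals the THB-to-DKK growth ratio: 5.751/5.861 = 0.9812319.
The DKK side grows by e^(0.0920×6/12) = 1.0470744.
So the THB growth factor = 1.0274228.
Take logs: ln 1.0274228 / (6/12) = 0.054107, so 5.41%.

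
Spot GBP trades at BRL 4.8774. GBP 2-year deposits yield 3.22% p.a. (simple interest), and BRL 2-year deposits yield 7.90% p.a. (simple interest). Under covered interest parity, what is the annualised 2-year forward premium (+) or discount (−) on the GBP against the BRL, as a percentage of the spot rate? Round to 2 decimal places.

T = 2 years.
CIP forward (BRL per GBP) = 4.8774 × 1.158000/1.064400 = 5.3063033.
Annualised premium = (F − S)/S × (1/T) = (5.3063033 − 4.8774)/4.8774 ÷ 2 = 4.40%.

+4.40%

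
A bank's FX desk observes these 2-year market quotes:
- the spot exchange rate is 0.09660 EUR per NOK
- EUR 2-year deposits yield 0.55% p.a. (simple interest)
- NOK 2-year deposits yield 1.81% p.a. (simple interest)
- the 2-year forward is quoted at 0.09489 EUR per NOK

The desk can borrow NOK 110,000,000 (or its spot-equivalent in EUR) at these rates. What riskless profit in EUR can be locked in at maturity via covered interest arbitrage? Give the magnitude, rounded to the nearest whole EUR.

T = 2 years.
Keep in NOK, deliver into the forward: 110,000,000·1.036200·0.09489 = EUR 10,815,751.98.
Swap to EUR now, deposit: 110,000,000·0.09660·1.011000 = EUR 10,742,886.00.
The quoted forward overvalues NOK, so borrow EUR, buy NOK at spot, deposit the NOK at 1.81%, and sell the proceeds forward at 0.09489.
The gap between the two covered legs is EUR 72,866.

EUR 72,866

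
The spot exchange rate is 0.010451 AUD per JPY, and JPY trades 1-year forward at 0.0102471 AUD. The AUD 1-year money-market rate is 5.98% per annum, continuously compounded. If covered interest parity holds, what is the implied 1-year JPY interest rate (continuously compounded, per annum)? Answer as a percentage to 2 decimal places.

7.95%

T = 1 year.
CIP gives F = S · g_AUD/g_JPY, so g_AUD/g_JPY = 0.0102471/0.010451 = 0.9804899.
The AUD side grows by e^(0.0598×1) = 1.0616242.
Hence g_JPY = 1.0827487.
r = ln(1.0827487)/1 = 0.079503 → 7.95%.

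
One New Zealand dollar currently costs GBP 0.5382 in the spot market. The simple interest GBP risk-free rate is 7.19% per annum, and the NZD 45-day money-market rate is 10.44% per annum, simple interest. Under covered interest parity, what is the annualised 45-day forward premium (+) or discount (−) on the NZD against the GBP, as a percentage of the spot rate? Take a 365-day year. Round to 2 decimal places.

T = 45/365 years.
CIP forward (GBP per NZD) = 0.5382 × 1.0088644/1.0128712 = 0.5360709.
(F − S)/S ÷ T = (0.5360709 − 0.5382)/0.5382/(45/365) = -0.032087 → -3.21%.

-3.21%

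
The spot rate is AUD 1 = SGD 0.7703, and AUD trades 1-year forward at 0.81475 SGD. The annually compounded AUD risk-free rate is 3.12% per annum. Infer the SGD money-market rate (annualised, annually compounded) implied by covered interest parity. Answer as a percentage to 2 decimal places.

T = 1 year.
CIP gives F = S · g_SGD/g_AUD, so g_SGD/g_AUD = 0.81475/0.7703 = 1.0577048.
The AUD side grows by (1 + 0.0312)^1 = 1.031200.
So the SGD growth factor = 1.0907052.
Annualise: 1.0907052^(1/1) − 1 = 0.090705 = 9.07%.

9.07%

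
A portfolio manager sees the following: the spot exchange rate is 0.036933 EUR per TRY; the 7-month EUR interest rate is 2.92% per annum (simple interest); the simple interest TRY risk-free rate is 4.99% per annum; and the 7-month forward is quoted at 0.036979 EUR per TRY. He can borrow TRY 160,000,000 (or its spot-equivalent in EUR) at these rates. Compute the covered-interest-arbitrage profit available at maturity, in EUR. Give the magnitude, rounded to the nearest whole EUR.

EUR 78,929

T = 7/12 years.
Keep in TRY, deliver into the forward: 160,000,000·1.029108333·0.036979 = EUR 6,088,863.53.
Swap to EUR now, deposit: 160,000,000·0.036933·1.017033333 = EUR 6,009,934.73.
The quoted forward overvalues TRY, so borrow EUR, buy TRY at spot, deposit the TRY at 4.99%, and sell the proceeds forward at 0.036979.
Arbitrage profit = |6,088,863.53 − 6,009,934.73| = EUR 78,929.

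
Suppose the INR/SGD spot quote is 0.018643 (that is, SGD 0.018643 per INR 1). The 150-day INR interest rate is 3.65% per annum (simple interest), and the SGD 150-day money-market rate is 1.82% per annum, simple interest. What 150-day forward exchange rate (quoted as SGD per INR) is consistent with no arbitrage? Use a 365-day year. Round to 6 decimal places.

T = 150/365 years.
SGD accumulates by 1 + 0.0182×150/365 = 1.0074795.
INR growth factor: 1 + 0.0365×150/365 = 1.015000.
So F = 0.018643 × 1.0074795 / 1.015000 = 0.01850487 (SGD/INR).

0.018505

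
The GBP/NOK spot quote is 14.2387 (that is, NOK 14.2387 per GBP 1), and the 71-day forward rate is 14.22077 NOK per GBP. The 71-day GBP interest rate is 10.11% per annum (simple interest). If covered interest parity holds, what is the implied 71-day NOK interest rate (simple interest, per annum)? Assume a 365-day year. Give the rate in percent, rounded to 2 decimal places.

T = 71/365 years.
By CIP, F/S equals the NOK-to-GBP growth ratio: 14.22077/14.2387 = 0.9987408.
The GBP side grows by 1 + 0.1011×71/365 = 1.019666.
Hence g_NOK = 1.018382.
(1.018382 − 1)/T = 0.094499, i.e. 9.45%.

9.45%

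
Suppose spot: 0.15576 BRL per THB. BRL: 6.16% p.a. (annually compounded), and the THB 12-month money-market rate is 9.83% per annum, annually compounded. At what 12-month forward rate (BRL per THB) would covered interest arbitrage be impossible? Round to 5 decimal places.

T = 1 year.
BRL growth factor: (1 + 0.0616)^1 = 1.061600.
THB growth factor: (1 + 0.0983)^1 = 1.098300.
So F = 0.15576 × 1.061600 / 1.098300 = 0.1505552 (BRL/THB).

0.15056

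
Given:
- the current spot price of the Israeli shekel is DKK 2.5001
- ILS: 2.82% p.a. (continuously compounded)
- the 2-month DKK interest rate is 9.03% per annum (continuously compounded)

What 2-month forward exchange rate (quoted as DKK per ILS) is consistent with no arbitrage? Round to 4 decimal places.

2.5261

T = 2/12 years.
Growth of 1 DKK over T: e^(0.0903×2/12) = 1.0151638.
ILS growth factor: e^(0.0282×2/12) = 1.0047111.
So F = 2.5001 × 1.0151638 / 1.0047111 = 2.526110 (DKK/ILS).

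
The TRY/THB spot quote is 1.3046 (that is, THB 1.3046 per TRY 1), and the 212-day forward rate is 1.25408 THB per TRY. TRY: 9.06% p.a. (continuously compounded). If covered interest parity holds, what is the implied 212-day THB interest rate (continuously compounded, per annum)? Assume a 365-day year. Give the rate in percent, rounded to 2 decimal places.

T = 212/365 years.
CIP gives F = S · g_THB/g_TRY, so g_THB/g_TRY = 1.25408/1.3046 = 0.9612755.
The TRY side grows by e^(0.0906×212/365) = 1.0540316.
So the THB growth factor = 1.0132148.
r = ln(1.0132148)/(212/365) = 0.022603 → 2.26%.

2.26%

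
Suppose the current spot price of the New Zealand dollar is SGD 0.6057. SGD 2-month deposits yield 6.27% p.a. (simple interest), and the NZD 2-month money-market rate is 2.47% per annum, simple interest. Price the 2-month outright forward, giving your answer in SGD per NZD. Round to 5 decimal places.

0.60952

T = 2/12 years.
SGD accumulates by 1 + 0.0627×2/12 = 1.010450.
NZD growth factor: 1 + 0.0247×2/12 = 1.0041167.
So F = 0.6057 × 1.010450 / 1.0041167 = 0.6095204 (SGD/NZD).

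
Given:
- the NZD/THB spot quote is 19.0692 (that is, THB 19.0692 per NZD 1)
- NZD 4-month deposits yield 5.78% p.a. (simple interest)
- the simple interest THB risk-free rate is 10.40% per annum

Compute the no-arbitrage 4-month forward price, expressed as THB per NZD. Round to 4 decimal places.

T = 4/12 years.
THB accumulates by 1 + 0.1040×4/12 = 1.03466667.
NZD growth factor: 1 + 0.0578×4/12 = 1.01926667.
So F = 19.0692 × 1.03466667 / 1.01926667 = 19.357315 (THB/NZD).

19.3573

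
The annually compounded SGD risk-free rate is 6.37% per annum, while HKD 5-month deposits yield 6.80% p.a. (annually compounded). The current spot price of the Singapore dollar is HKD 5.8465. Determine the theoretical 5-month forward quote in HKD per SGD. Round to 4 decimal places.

T = 5/12 years.
Growth of 1 HKD over T: (1 + 0.0680)^(5/12) = 1.0277907.
SGD growth factor: (1 + 0.0637)^(5/12) = 1.0260645.
CIP: F = S · (grow HKD)/(grow SGD) = 5.8465 × 1.0277907/1.0260645 = 5.856336 HKD per SGD.

5.8563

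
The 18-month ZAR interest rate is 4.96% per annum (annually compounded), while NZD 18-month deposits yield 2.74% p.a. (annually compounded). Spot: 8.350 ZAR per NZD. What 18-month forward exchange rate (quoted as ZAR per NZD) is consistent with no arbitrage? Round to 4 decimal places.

8.6221

T = 18/12 years.
ZAR accumulates by (1 + 0.0496)^(18/12) = 1.0753151.
Growth of 1 NZD over T: (1 + 0.0274)^(18/12) = 1.0413803.
Forward (ZAR per NZD) = 8.35 × 1.0753151 / 1.0413803 = 8.622096.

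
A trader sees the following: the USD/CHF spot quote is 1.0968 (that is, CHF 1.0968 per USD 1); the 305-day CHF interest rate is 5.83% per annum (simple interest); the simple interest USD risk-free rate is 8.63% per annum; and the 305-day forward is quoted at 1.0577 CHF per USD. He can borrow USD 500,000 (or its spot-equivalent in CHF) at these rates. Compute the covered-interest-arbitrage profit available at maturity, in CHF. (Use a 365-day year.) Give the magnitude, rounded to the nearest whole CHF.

CHF 8,129

T = 305/365 years.
Invest the USD and cover forward: 500,000 × 1.0721137 × 1.0577 = CHF 566,987.33.
Convert at spot and invest in CHF: 500,000 × 1.0968 × 1.04871644 = CHF 575,116.10.
The quoted forward undervalues USD, so borrow USD, convert to CHF at spot, deposit the CHF at 5.83%, and buy USD forward at 1.0577 to cover the loan.
The gap between the two covered legs is CHF 8,129.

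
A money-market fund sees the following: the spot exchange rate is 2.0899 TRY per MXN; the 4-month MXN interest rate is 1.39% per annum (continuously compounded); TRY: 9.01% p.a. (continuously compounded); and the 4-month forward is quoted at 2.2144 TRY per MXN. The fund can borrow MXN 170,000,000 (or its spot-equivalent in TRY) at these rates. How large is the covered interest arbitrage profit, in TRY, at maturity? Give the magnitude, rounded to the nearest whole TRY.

TRY 12,081,074

T = 4/12 years.
Invest the MXN and cover forward: 170,000,000 × 1.00464408382 × 2.2144 = TRY 378,196,256.07.
Convert at spot and invest in TRY: 170,000,000 × 2.0899 × 1.03048888301 = TRY 366,115,181.82.
The quoted forward overvalues MXN, so borrow TRY, buy MXN at spot, deposit the MXN at 1.39%, and sell the proceeds forward at 2.2144.
Profit = 378,196,256.07 − 366,115,181.82 = TRY 12,081,074.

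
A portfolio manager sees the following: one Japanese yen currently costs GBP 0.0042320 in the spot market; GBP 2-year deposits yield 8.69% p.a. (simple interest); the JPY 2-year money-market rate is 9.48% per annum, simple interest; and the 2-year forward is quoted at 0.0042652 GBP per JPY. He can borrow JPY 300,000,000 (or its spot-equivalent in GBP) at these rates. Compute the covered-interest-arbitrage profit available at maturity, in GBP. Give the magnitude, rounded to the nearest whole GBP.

T = 2 years.
Route A — deposit JPY, sell forward: 300,000,000 × 1.189600 × 0.0042652 = GBP 1,522,164.58.
Route B — convert at spot, deposit GBP: 300,000,000 × 0.0042320 × 1.173800 = GBP 1,490,256.48.
The quoted forward overvalues JPY, so borrow GBP, buy JPY at spot, deposit the JPY at 9.48%, and sell the proceeds forward at 0.0042652.
The gap between the two covered legs is GBP 31,908.

GBP 31,908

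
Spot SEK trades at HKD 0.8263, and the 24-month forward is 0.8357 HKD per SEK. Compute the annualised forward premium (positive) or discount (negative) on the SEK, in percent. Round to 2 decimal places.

+0.57%

T = 2 years.
Period premium: (0.8357 − 0.8263)/0.8263 = 0.0113760.
Per annum: 0.0113760 / 2 = 0.005688 = 0.57%.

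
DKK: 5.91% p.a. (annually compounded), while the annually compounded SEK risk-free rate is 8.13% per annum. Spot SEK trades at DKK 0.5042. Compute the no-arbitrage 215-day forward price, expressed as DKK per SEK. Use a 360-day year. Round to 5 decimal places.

0.49799

T = 215/360 years.
DKK growth factor: (1 + 0.0591)^(215/360) = 1.034887.
Growth of 1 SEK over T: (1 + 0.0813)^(215/360) = 1.047788.
Forward (DKK per SEK) = 0.5042 × 1.034887 / 1.047788 = 0.4979920.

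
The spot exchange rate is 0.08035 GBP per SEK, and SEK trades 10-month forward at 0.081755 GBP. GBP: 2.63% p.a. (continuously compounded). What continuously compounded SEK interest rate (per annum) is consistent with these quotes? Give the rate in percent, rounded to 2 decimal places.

T = 10/12 years.
By CIP, F/S equals the GBP-to-SEK growth ratio: 0.081755/0.08035 = 1.0174860.
GBP growth factor: e^(0.0263×10/12) = 1.0221586.
So the SEK growth factor = 1.0045923.
Take logs: ln 1.0045923 / (10/12) = 0.005498, so 0.55%.

0.55%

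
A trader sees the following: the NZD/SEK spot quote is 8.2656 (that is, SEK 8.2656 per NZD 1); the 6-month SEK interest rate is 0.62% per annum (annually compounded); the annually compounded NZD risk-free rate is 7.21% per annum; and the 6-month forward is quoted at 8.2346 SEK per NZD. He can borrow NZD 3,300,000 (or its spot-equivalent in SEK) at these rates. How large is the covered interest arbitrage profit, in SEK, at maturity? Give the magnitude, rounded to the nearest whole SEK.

SEK 775,854

T = 6/12 years.
Keep in NZD, deliver into the forward: 3,300,000·1.035422619·8.2346 = SEK 28,136,760.62.
Swap to SEK now, deposit: 3,300,000·8.2656·1.0030952098 = SEK 27,360,906.43.
The quoted forward overvalues NZD, so borrow SEK, buy NZD at spot, deposit the NZD at 7.21%, and sell the proceeds forward at 8.2346.
Profit = 28,136,760.62 − 27,360,906.43 = SEK 775,854.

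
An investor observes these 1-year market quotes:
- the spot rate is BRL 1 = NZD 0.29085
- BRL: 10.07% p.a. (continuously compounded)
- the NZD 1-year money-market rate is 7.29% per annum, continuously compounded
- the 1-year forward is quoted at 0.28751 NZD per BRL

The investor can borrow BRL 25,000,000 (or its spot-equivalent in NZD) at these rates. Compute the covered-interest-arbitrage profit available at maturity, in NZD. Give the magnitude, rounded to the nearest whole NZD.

NZD 128,131

T = 1 year.
Route A — deposit BRL, sell forward: 25,000,000 × 1.105944809 × 0.28751 = NZD 7,949,254.80.
Route B — convert at spot, deposit NZD: 25,000,000 × 0.29085 × 1.075622969 = NZD 7,821,123.51.
The quoted forward overvalues BRL, so borrow NZD, buy BRL at spot, deposit the BRL at 10.07%, and sell the proceeds forward at 0.28751.
Arbitrage profit = |7,949,254.80 − 7,821,123.51| = NZD 128,131.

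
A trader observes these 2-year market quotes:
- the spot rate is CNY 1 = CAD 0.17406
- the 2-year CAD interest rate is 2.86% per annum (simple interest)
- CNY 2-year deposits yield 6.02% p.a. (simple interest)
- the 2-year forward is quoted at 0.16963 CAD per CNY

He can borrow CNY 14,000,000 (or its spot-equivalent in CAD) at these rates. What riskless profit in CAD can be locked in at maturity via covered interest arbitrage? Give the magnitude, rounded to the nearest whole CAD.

T = 2 years.
Keep in CNY, deliver into the forward: 14,000,000·1.120400·0.16963 = CAD 2,660,748.33.
Swap to CAD now, deposit: 14,000,000·0.17406·1.057200 = CAD 2,576,227.25.
The quoted forward overvalues CNY, so borrow CAD, buy CNY at spot, deposit the CNY at 6.02%, and sell the proceeds forward at 0.16963.
Arbitrage profit = |2,660,748.33 − 2,576,227.25| = CAD 84,521.

CAD 84,521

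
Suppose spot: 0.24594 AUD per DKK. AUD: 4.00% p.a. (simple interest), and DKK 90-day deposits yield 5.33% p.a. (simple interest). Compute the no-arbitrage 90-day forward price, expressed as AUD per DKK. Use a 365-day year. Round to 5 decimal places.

0.24514

T = 90/365 years.
AUD accumulates by 1 + 0.0400×90/365 = 1.009863.
Growth of 1 DKK over T: 1 + 0.0533×90/365 = 1.0131425.
So F = 0.24594 × 1.009863 / 1.0131425 = 0.2451439 (AUD/DKK).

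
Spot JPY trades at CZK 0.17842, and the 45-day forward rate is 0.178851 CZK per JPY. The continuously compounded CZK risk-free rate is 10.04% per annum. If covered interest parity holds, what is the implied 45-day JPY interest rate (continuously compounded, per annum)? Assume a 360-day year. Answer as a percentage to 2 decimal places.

8.11%

T = 45/360 years.
CIP gives F = S · g_CZK/g_JPY, so g_CZK/g_JPY = 0.178851/0.17842 = 1.0024156.
The CZK side grows by e^(0.1004×45/360) = 1.0126291.
That pins the JPY growth at 1.0101889.
r = ln(1.0101889)/(45/360) = 0.081099 → 8.11%.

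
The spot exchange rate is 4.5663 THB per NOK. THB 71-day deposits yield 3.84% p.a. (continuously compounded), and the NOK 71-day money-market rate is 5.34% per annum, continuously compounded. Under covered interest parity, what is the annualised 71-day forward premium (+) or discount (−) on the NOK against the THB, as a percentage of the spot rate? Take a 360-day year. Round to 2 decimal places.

-1.50%

T = 71/360 years.
CIP forward (THB per NOK) = 4.5663 × 1.0076021/1.0105873 = 4.5528115.
(F − S)/S ÷ T = (4.5528115 − 4.5663)/4.5663/(71/360) = -0.014978 → -1.50%.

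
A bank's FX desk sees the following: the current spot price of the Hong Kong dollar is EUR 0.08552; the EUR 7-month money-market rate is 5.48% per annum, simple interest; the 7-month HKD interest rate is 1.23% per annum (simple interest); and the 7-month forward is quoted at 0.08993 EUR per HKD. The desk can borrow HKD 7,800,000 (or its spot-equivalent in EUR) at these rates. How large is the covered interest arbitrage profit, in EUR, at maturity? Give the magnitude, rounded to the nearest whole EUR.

EUR 18,107

T = 7/12 years.
Route A — deposit HKD, sell forward: 7,800,000 × 1.007175 × 0.08993 = EUR 706,486.93.
Route B — convert at spot, deposit EUR: 7,800,000 × 0.08552 × 1.03196667 = EUR 688,379.56.
The quoted forward overvalues HKD, so borrow EUR, buy HKD at spot, deposit the HKD at 1.23%, and sell the proceeds forward at 0.08993.
Arbitrage profit = |706,486.93 − 688,379.56| = EUR 18,107.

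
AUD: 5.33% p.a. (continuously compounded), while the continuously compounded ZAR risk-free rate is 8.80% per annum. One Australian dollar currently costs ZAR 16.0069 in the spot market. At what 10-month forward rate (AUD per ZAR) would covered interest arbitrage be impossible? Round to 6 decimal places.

T = 10/12 years.
ZAR growth factor: e^(0.0880×10/12) = 1.0760892.
AUD growth factor: e^(0.0533×10/12) = 1.0454179.
So F = 16.0069 × 1.0760892 / 1.0454179 = 16.47652 (ZAR/AUD).
Invert for AUD per ZAR: 1 / 16.47652 = 0.060692.

0.060692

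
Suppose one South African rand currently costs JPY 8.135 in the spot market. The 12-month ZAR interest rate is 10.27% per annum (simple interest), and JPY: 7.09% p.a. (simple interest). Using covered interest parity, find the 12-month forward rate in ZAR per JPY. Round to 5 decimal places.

0.12658

T = 1 year.
JPY growth factor: 1 + 0.0709×1 = 1.070900.
ZAR accumulates by 1 + 0.1027×1 = 1.102700.
So F = 8.135 × 1.070900 / 1.102700 = 7.900400 (JPY/ZAR).
Invert for ZAR per JPY: 1 / 7.900400 = 0.12658.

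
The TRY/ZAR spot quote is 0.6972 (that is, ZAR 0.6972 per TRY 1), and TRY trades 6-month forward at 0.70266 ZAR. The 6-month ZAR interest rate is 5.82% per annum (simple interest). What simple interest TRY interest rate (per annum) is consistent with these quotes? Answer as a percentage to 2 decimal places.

4.22%

T = 6/12 years.
F/S = 0.70266/0.6972 = 1.0078313 = (growth of ZAR) / (growth of TRY).
ZAR growth factor: 1 + 0.0582×6/12 = 1.029100.
So the TRY growth factor = 1.0211034.
(1.0211034 − 1)/T = 0.042207, i.e. 4.22%.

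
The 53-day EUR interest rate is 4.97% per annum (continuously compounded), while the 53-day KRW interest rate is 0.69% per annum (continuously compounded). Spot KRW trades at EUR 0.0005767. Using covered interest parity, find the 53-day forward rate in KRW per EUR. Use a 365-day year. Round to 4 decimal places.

1723.2608

T = 53/365 years.
EUR growth factor: e^(0.0497×53/365) = 1.0072428156.
Growth of 1 KRW over T: e^(0.0069×53/365) = 1.0010024199.
So F = 0.0005767 × 1.0072428156 / 1.0010024199 = 0.0005802952323 (EUR/KRW).
Invert for KRW per EUR: 1 / 0.0005802952323 = 1723.2608.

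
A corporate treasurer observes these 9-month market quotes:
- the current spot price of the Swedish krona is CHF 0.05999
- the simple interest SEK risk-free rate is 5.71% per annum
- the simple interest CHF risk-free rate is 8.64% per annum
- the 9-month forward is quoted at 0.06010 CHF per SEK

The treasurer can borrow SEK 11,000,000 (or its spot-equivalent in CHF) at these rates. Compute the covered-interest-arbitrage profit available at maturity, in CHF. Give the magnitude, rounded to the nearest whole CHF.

T = 9/12 years.
Keep in SEK, deliver into the forward: 11,000,000·1.042825·0.06010 = CHF 689,411.61.
Swap to CHF now, deposit: 11,000,000·0.05999·1.064800 = CHF 702,650.87.
The quoted forward undervalues SEK, so borrow SEK, convert to CHF at spot, deposit the CHF at 8.64%, and buy SEK forward at 0.06010 to cover the loan.
The gap between the two covered legs is CHF 13,239.

CHF 13,239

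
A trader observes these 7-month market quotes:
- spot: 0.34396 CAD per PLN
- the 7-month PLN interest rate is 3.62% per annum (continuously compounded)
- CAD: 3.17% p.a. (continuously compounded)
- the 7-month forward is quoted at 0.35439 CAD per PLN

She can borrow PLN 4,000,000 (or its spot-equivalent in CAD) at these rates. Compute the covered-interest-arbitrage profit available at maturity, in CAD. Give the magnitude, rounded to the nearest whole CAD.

T = 7/12 years.
Keep in PLN, deliver into the forward: 4,000,000·1.021341201·0.35439 = CAD 1,447,812.43.
Swap to CAD now, deposit: 4,000,000·0.34396·1.018663696 = CAD 1,401,518.26.
The quoted forward overvalues PLN, so borrow CAD, buy PLN at spot, deposit the PLN at 3.62%, and sell the proceeds forward at 0.35439.
The gap between the two covered legs is CAD 46,294.

CAD 46,294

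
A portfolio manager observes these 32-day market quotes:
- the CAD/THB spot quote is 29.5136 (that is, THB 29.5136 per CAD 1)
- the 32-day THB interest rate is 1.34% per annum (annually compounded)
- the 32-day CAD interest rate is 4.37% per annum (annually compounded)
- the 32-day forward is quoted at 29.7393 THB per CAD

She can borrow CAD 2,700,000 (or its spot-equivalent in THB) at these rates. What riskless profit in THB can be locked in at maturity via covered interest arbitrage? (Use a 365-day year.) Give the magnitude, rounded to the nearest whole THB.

T = 32/365 years.
Route A — deposit CAD, sell forward: 2,700,000 × 1.0037569216 × 29.7393 = THB 80,597,776.19.
Route B — convert at spot, deposit THB: 2,700,000 × 29.5136 × 1.0011676742 = THB 79,779,768.13.
The quoted forward overvalues CAD, so borrow THB, buy CAD at spot, deposit the CAD at 4.37%, and sell the proceeds forward at 29.7393.
Profit = 80,597,776.19 − 79,779,768.13 = THB 818,008.

THB 818,008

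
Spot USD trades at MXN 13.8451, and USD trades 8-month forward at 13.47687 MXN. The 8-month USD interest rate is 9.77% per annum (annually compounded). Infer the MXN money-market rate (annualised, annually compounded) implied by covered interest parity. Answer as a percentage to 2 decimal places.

5.42%

T = 8/12 years.
F/S = 13.47687/13.8451 = 0.9734036 = (growth of MXN) / (growth of USD).
USD growth factor: (1 + 0.0977)^(8/12) = 1.0641163.
So the MXN growth factor = 1.0358146.
Annualise: 1.0358146^(12/8) − 1 = 0.054200 = 5.42%.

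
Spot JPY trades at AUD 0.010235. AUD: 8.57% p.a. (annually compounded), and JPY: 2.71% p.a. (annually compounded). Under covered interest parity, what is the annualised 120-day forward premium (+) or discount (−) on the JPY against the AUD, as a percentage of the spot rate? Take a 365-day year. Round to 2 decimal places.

T = 120/365 years.
No-arbitrage forward: 0.010235 × 1.0274016 / 1.0088298 = 0.010423419 AUD/JPY.
(F − S)/S ÷ T = (0.010423419 − 0.010235)/0.010235/(120/365) = 0.055995 → 5.60%.

+5.60%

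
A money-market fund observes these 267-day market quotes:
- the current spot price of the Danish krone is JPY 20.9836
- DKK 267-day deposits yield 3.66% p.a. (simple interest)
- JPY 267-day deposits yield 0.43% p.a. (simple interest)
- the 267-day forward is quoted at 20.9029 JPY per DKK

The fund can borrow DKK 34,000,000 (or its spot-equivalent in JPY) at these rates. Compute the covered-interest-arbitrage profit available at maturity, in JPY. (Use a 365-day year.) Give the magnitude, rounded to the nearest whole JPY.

T = 267/365 years.
Invest the DKK and cover forward: 34,000,000 × 1.02677315068 × 20.9029 = JPY 729,726,240.71.
Convert at spot and invest in JPY: 34,000,000 × 20.9836 × 1.00314547945 = JPY 715,686,518.41.
The quoted forward overvalues DKK, so borrow JPY, buy DKK at spot, deposit the DKK at 3.66%, and sell the proceeds forward at 20.9029.
Profit = 729,726,240.71 − 715,686,518.41 = JPY 14,039,722.

JPY 14,039,722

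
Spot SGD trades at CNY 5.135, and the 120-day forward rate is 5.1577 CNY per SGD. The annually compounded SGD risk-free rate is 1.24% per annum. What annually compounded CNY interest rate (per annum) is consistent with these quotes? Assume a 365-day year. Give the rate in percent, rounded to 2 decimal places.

T = 120/365 years.
CIP gives F = S · g_CNY/g_SGD, so g_CNY/g_SGD = 5.1577/5.135 = 1.0044206.
SGD growth factor: (1 + 0.0124)^(120/365) = 1.0040599.
Hence g_CNY = 1.0084984.
r = 1.0084984^(365/120) − 1 = 0.026074 → 2.61%.

2.61%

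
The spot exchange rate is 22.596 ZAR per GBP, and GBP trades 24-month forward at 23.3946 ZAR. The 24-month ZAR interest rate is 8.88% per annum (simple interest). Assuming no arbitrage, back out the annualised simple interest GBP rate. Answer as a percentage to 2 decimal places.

T = 2 years.
CIP gives F = S · g_ZAR/g_GBP, so g_ZAR/g_GBP = 23.3946/22.596 = 1.0353425.
ZAR growth factor: 1 + 0.0888×2 = 1.177600.
So the GBP growth factor = 1.1374014.
(1.1374014 − 1)/T = 0.068701, i.e. 6.87%.

6.87%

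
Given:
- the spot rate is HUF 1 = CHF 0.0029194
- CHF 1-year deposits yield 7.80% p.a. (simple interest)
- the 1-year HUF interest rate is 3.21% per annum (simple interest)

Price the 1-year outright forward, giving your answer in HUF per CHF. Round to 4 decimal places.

T = 1 year.
CHF accumulates by 1 + 0.0780×1 = 1.078000.
HUF growth factor: 1 + 0.0321×1 = 1.032100.
Forward (CHF per HUF) = 0.0029194 × 1.078000 / 1.032100 = 0.00304923283.
Quoted the other way: 1/0.00304923283 = 327.9513 HUF per CHF.

327.9513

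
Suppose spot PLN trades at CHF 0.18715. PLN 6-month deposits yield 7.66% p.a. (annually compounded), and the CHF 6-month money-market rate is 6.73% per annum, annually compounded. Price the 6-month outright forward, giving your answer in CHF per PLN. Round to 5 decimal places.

T = 6/12 years.
Growth of 1 CHF over T: (1 + 0.0673)^(6/12) = 1.0331021.
Growth of 1 PLN over T: (1 + 0.0766)^(6/12) = 1.0375934.
CIP: F = S · (grow CHF)/(grow PLN) = 0.18715 × 1.0331021/1.0375934 = 0.1863399 CHF per PLN.

0.18634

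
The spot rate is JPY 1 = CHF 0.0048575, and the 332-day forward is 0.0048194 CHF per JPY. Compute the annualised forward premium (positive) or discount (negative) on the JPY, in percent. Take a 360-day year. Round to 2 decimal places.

-0.85%

T = 332/360 years.
(F − S)/S = (0.0048194 − 0.0048575)/0.0048575 = -0.0078435.
Annualise by dividing by T: -0.0078435 / (332/360) = -0.008505 → -0.85%.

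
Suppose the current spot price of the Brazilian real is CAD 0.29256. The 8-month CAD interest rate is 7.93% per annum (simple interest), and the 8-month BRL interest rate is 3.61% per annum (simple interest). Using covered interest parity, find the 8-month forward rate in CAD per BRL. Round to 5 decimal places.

T = 8/12 years.
Growth of 1 CAD over T: 1 + 0.0793×8/12 = 1.0528667.
BRL growth factor: 1 + 0.0361×8/12 = 1.0240667.
So F = 0.29256 × 1.0528667 / 1.0240667 = 0.3007877 (CAD/BRL).

0.30079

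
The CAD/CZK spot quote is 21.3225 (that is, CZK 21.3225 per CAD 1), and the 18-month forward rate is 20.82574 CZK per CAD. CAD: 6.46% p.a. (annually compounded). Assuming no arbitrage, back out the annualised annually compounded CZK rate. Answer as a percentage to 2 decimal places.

T = 18/12 years.
F/S = 20.82574/21.3225 = 0.9767025 = (growth of CZK) / (growth of CAD).
CAD growth factor: (1 + 0.0646)^(18/12) = 1.0984485.
Hence g_CZK = 1.0728574.
r = 1.0728574^(12/18) − 1 = 0.048000 → 4.80%.

4.80%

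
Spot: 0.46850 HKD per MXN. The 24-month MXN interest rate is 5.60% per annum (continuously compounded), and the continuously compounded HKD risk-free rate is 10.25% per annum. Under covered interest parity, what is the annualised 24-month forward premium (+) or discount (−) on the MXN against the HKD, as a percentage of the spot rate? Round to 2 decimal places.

+4.87%

T = 2 years.
No-arbitrage forward: 0.4685 × 1.2275251 / 1.1185129 = 0.51416082 HKD/MXN.
(F − S)/S ÷ T = (0.51416082 − 0.4685)/0.4685/2 = 0.048731 → 4.87%.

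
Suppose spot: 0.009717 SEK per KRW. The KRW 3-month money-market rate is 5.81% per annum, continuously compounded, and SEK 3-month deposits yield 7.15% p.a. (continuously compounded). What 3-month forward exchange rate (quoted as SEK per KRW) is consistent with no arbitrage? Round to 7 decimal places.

0.0097496

T = 3/12 years.
SEK accumulates by e^(0.0715×3/12) = 1.0180357.
KRW accumulates by e^(0.0581×3/12) = 1.014631.
Forward (SEK per KRW) = 0.009717 × 1.0180357 / 1.014631 = 0.009749606.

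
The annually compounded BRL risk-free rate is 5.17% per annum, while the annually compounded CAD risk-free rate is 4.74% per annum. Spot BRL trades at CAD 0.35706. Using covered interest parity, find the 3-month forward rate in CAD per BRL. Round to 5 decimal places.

T = 3/12 years.
CAD accumulates by (1 + 0.0474)^(3/12) = 1.011645.
Growth of 1 BRL over T: (1 + 0.0517)^(3/12) = 1.0126817.
So F = 0.35706 × 1.011645 / 1.0126817 = 0.3566945 (CAD/BRL).

0.35669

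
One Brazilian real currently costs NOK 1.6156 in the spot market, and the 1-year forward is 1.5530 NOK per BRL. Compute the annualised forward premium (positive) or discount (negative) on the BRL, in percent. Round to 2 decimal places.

-3.87%

T = 1 year.
BRL trades forward at -3.87472% vs spot over the period.
×(1/T) gives -3.87% p.a.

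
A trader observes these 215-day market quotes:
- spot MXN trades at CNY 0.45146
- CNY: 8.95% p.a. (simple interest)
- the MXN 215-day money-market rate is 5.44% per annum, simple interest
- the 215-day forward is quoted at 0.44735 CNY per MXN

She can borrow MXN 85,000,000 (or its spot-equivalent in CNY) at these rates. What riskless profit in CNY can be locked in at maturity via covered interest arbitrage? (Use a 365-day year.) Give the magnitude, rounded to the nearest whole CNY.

T = 215/365 years.
Invest the MXN and cover forward: 85,000,000 × 1.0320438356 × 0.44735 = CNY 39,243,208.84.
Convert at spot and invest in CNY: 85,000,000 × 0.45146 × 1.0527191781 = CNY 40,397,151.01.
The quoted forward undervalues MXN, so borrow MXN, convert to CNY at spot, deposit the CNY at 8.95%, and buy MXN forward at 0.44735 to cover the loan.
Profit = 40,397,151.01 − 39,243,208.84 = CNY 1,153,942.

CNY 1,153,942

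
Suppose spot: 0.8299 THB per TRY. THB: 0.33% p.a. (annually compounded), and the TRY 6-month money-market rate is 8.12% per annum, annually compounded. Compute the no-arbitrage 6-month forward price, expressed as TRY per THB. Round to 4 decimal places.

1.2509

T = 6/12 years.
THB growth factor: (1 + 0.0033)^(6/12) = 1.0016486.
TRY accumulates by (1 + 0.0812)^(6/12) = 1.0398077.
So F = 0.8299 × 1.0016486 / 1.0398077 = 0.7994441 (THB/TRY).
Quoted the other way: 1/0.7994441 = 1.2509 TRY per THB.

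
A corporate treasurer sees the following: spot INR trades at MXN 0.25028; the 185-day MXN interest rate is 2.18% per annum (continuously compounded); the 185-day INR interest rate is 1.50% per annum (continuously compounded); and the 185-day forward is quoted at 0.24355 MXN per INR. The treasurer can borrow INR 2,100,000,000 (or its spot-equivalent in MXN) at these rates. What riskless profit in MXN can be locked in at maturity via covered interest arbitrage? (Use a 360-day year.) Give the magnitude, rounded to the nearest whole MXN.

T = 185/360 years.
Route A — deposit INR, sell forward: 2,100,000,000 × 1.00773811902 × 0.24355 = MXN 515,412,699.66.
Route B — convert at spot, deposit MXN: 2,100,000,000 × 0.25028 × 1.01126576388 = MXN 531,509,150.31.
The quoted forward undervalues INR, so borrow INR, convert to MXN at spot, deposit the MXN at 2.18%, and buy INR forward at 0.24355 to cover the loan.
Arbitrage profit = |515,412,699.66 − 531,509,150.31| = MXN 16,096,451.

MXN 16,096,451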